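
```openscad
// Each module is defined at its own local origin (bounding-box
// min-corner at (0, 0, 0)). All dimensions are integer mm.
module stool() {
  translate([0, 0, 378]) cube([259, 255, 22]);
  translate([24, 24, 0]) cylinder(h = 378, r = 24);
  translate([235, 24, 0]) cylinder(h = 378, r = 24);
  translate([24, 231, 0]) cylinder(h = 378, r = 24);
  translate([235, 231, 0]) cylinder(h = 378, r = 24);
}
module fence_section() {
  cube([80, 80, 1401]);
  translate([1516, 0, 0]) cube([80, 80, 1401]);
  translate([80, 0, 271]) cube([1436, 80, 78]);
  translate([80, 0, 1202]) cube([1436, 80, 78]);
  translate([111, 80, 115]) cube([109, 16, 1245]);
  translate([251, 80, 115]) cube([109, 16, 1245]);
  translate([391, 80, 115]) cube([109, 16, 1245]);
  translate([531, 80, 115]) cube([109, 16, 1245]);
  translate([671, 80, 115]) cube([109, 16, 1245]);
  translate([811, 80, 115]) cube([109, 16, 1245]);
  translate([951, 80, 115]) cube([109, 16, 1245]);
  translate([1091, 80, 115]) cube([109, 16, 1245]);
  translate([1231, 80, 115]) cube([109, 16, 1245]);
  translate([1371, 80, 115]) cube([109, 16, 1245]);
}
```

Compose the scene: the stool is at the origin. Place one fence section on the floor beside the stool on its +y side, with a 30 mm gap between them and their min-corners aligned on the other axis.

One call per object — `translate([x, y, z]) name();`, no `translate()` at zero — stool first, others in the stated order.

stool();
translate([0, 285, 0]) fence_section();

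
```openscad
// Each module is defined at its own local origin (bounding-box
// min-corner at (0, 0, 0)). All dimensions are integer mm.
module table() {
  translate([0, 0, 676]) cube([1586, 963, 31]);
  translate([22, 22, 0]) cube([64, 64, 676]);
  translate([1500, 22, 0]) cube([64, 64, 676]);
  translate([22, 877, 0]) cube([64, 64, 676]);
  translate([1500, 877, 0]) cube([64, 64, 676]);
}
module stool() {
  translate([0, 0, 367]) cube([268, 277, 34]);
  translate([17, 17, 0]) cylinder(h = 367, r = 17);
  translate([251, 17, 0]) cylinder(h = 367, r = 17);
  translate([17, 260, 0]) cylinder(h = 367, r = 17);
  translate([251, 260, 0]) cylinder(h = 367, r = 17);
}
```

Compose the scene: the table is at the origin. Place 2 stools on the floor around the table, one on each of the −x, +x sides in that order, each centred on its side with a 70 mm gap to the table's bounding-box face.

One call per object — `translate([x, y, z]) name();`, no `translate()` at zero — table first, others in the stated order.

table();
translate([-338, 343, 0]) stool();
translate([1656, 343, 0]) stool();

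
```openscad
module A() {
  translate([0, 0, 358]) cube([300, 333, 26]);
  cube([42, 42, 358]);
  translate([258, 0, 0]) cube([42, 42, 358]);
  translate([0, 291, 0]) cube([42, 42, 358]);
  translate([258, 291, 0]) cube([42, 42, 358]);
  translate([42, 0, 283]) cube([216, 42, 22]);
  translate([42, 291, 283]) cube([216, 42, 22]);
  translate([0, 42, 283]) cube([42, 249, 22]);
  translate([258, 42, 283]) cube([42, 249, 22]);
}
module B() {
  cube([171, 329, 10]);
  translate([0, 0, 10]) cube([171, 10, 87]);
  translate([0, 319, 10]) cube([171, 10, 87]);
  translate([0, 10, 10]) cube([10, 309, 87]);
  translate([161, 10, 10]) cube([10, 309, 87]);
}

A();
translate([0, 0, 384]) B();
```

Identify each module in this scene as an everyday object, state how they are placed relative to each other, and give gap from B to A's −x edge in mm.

A is a stool. B is an open box. The open box is on top of the stool. The gap from the open box to the stool's −x edge is 0 mm.

The open box's min-x is at 0; the stool's min-x is 0; gap = 0 mm.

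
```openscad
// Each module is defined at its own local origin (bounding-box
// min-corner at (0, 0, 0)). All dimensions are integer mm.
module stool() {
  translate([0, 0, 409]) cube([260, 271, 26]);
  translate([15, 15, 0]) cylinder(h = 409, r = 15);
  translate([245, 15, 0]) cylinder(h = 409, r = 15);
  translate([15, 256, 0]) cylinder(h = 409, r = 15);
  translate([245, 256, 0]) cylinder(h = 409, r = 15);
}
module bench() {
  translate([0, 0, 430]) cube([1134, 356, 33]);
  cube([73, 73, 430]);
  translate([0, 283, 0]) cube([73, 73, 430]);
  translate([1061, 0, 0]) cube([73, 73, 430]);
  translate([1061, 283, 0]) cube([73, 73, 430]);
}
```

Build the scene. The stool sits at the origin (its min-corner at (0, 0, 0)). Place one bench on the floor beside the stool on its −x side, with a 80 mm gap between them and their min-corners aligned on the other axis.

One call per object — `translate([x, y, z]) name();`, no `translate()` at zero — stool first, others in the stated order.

stool();
translate([-1214, 0, 0]) bench();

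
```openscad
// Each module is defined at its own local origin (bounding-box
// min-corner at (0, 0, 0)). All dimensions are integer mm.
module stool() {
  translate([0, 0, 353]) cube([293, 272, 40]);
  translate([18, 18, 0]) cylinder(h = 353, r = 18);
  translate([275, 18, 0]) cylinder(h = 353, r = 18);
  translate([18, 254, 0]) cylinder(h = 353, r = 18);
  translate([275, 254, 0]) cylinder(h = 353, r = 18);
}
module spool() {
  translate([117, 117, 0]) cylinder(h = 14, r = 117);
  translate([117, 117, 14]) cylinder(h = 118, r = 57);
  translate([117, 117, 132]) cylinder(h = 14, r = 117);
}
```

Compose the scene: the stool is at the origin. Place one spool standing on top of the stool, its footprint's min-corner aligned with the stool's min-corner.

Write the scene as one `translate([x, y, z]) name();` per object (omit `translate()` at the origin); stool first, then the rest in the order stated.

stool();
translate([0, 0, 393]) spool();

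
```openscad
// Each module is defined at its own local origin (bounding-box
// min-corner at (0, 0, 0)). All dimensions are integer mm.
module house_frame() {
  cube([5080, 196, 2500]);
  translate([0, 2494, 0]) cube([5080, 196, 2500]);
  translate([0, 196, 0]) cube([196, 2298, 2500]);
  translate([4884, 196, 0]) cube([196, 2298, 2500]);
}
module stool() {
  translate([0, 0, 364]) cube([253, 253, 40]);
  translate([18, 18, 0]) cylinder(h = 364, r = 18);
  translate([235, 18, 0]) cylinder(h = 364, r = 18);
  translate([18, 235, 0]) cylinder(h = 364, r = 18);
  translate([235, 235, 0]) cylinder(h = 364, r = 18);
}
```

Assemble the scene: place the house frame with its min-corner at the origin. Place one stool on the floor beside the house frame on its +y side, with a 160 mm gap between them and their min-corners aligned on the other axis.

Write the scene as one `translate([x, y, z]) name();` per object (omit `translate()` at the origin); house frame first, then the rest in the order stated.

house_frame();
translate([0, 2850, 0]) stool();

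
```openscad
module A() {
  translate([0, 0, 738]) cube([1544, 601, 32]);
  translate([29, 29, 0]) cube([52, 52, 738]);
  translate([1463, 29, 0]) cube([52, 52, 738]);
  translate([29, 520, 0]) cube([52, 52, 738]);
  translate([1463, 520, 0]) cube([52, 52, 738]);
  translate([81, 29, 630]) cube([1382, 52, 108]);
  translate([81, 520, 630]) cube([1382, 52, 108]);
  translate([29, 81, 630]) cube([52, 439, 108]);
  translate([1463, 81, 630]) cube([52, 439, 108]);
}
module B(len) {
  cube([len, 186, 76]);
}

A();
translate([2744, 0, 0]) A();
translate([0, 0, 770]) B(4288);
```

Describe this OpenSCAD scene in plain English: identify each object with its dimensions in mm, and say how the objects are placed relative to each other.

A is a table with a 1544×601 mm rectangular top, 32 mm thick, top surface at z = 770 mm, supported by four 52×52 mm square legs, each inset 29 mm from the nearest pair of top edges, running from the floor. Four apron rails, 52 mm thick and 108 mm tall, run between adjacent legs with their top edges flush with the underside of the top and their outer faces flush with the legs' outer faces.

B is a rectangular beam 4288 mm long (x), 186 mm deep (y), 76 mm thick (z).

The beam spans the tops of two tables placed 1200 mm apart, resting at z = 770 mm.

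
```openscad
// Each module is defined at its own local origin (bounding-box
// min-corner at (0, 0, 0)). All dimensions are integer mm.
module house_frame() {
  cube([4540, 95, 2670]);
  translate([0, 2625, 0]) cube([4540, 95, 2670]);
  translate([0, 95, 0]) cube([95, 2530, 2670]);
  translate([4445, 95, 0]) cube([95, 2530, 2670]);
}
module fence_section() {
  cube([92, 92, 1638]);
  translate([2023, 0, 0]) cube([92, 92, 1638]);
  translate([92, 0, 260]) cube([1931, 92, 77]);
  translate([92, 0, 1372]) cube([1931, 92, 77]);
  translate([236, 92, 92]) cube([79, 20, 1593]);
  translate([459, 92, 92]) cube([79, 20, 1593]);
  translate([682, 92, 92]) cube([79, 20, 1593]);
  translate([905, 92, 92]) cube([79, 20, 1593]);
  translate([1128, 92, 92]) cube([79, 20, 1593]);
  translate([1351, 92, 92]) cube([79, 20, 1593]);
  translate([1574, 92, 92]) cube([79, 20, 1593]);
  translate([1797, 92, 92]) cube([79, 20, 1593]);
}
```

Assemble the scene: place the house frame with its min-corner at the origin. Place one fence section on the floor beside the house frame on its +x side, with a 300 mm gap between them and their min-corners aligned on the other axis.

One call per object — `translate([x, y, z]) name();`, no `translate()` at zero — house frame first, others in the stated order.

house_frame();
translate([4840, 0, 0]) fence_section();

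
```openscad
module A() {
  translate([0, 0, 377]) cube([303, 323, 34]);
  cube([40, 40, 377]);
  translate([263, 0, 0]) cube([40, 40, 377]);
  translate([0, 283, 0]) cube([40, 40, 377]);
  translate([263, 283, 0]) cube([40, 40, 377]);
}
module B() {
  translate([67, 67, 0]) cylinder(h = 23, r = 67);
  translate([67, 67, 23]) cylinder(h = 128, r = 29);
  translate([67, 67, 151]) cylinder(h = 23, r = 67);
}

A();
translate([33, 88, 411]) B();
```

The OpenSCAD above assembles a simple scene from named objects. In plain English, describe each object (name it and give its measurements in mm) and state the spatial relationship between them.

A is a four-legged stool. The seat is 303×323 mm, 34 mm thick, top at z = 411 mm. It stands on four square legs, each 40×40 mm in cross-section, from z = 0 to the seat underside, each flush with a corner of the seat.

B is a spool: two coaxial disc flanges of radius 67 mm and thickness 23 mm, joined by a core cylinder of radius 29 mm and height 128 mm. The lower flange rests on z = 0 and the three cylinders share a vertical axis.

The spool is on top of the stool.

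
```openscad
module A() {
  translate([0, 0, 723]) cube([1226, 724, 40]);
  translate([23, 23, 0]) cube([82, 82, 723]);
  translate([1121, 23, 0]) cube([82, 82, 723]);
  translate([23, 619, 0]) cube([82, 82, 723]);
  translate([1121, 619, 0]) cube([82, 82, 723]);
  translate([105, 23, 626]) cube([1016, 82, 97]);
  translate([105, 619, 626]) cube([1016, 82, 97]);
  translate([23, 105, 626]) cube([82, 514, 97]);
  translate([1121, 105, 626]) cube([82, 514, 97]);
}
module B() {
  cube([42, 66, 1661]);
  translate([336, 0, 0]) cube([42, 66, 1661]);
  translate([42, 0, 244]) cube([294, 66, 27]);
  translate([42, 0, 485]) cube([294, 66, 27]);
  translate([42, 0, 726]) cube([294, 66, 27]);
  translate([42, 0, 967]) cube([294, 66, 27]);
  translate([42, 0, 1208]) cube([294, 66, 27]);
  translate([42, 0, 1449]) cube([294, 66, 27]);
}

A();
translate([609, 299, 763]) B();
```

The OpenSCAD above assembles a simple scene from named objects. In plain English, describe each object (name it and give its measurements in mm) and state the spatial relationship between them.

A is a rectangular dining table. The top is 1226×724×40 mm with its upper surface at z = 763 mm. It stands on four 82×82 mm square legs, each inset 23 mm from the nearest pair of top edges, running from the floor to the underside of the top. Four apron rails, 82 mm thick and 97 mm tall, run between adjacent legs with their top edges flush with the underside of the top and their outer faces flush with the legs' outer faces.

B is a straight ladder. Two 42×66 mm vertical rails, 1661 mm tall, stand 378 mm apart (outside-to-outside) with their front faces coplanar on the −y side. 6 rungs, each 66 mm deep and 27 mm tall, span between the inner faces of the rails, front faces flush with the rails. The lowest rung's underside is at z = 244 mm and rungs are spaced 241 mm apart (underside to underside).

The ladder is on top of the table.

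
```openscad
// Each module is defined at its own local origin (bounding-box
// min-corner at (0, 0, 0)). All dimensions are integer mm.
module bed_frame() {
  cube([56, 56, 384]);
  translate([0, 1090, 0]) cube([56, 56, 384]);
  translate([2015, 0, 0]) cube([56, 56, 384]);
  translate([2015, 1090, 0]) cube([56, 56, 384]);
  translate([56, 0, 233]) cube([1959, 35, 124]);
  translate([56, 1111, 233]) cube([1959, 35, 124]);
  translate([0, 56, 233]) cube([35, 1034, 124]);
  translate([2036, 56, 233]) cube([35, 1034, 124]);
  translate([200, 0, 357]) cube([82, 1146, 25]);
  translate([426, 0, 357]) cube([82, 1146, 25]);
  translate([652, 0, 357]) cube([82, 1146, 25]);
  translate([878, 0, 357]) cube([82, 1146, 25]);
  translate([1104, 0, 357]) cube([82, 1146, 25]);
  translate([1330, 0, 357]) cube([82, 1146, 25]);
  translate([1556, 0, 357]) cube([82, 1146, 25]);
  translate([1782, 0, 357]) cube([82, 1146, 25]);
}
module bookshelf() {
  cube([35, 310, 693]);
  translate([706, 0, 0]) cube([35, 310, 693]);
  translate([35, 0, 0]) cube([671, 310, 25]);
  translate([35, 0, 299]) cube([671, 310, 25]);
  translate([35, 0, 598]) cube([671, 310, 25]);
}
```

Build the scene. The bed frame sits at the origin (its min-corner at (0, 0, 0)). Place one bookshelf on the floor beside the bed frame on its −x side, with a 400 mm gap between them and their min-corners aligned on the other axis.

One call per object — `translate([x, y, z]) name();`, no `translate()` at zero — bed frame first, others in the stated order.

bed_frame();
translate([-1141, 0, 0]) bookshelf();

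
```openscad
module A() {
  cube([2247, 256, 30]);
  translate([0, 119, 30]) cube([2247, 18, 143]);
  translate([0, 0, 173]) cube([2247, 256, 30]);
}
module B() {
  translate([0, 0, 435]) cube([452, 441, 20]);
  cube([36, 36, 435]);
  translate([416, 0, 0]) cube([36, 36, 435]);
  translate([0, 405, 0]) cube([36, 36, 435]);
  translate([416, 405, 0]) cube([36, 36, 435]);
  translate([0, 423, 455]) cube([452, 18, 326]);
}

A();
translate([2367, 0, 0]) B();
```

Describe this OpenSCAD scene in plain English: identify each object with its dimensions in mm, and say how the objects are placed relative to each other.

A is an I-beam lying along x, 2247 mm long. Overall section height 203 mm. Two flanges 256 mm wide (y) and 30 mm thick, one on the floor and one at the top; a web 18 mm thick runs between them, centred on the flange width.

B is a chair: 452×441 mm seat, 20 mm thick, top at z = 455 mm, on four 36 mm square corner legs flush with the seat edges. A 18 mm thick backrest slab spans the full seat width, extending 326 mm above the seat top, its back face flush with the seat's +y edge.

The chair is on the floor beside the I-beam on its +x side.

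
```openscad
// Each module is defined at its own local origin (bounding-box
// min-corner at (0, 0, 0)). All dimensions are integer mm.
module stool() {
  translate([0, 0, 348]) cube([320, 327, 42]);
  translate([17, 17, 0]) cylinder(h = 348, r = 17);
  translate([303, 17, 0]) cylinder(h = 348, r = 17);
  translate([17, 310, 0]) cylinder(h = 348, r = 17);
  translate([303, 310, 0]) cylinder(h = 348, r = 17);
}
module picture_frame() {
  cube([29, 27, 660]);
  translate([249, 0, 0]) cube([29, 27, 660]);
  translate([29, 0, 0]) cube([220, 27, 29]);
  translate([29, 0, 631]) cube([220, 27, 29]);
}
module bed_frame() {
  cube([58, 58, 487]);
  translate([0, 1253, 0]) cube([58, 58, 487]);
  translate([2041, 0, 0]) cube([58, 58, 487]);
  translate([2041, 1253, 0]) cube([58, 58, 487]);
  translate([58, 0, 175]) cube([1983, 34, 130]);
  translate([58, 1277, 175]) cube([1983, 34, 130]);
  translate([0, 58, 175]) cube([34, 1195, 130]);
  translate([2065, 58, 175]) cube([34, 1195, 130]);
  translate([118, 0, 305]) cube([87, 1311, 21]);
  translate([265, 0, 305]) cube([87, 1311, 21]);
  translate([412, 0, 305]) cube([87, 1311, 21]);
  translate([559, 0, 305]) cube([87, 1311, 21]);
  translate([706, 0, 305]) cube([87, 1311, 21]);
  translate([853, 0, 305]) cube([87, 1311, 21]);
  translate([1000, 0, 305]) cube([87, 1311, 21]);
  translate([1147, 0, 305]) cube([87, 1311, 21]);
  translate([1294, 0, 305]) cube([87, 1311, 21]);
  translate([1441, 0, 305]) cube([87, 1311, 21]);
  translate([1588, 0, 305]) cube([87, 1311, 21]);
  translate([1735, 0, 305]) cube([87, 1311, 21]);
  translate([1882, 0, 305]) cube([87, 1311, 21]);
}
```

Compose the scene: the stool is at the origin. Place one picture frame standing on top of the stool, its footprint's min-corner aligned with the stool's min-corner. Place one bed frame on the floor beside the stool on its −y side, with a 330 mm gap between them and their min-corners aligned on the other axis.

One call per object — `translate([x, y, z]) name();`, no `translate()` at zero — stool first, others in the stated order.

stool();
translate([0, 0, 390]) picture_frame();
translate([0, -1641, 0]) bed_frame();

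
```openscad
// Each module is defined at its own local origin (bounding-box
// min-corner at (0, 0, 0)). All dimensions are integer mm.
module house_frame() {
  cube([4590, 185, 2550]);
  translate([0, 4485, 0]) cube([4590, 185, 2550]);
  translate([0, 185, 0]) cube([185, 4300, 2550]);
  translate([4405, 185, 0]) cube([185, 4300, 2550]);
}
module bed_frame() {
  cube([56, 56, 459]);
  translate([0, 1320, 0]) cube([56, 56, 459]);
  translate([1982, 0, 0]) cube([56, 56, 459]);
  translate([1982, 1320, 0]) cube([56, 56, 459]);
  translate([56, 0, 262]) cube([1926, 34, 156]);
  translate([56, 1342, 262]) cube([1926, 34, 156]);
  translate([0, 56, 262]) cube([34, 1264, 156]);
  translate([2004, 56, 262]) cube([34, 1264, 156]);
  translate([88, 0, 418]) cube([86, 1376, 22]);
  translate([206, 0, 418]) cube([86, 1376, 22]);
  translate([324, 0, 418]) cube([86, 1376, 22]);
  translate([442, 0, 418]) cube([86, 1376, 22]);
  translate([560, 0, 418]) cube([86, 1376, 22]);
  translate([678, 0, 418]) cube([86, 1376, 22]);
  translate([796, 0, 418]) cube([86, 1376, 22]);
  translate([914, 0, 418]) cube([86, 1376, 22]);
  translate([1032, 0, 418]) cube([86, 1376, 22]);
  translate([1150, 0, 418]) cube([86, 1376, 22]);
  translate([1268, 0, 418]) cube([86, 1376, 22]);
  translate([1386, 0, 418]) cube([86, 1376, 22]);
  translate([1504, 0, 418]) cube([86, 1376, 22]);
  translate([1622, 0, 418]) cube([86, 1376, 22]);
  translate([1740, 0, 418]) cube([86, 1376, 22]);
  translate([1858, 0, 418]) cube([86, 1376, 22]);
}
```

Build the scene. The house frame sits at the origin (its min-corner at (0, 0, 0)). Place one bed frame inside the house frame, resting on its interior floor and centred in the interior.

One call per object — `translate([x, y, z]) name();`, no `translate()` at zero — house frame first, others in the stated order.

house_frame();
translate([1276, 1647, 0]) bed_frame();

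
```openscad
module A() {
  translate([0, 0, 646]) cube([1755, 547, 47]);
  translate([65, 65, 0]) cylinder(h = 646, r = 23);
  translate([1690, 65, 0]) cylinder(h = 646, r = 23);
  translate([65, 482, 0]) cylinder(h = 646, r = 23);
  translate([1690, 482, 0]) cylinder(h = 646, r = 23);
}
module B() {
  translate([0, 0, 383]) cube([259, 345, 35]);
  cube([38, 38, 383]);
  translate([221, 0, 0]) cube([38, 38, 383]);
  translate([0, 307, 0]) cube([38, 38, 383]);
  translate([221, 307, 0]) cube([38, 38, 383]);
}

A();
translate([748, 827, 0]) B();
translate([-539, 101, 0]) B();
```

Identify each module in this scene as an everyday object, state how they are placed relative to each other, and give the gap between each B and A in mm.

Each stool's nearest face is 280 mm from the table's bounding box.

A is a table. B is a stool. Two stools sit around the table at the +y, −x sides. The gap between each stool and the table is 280 mm.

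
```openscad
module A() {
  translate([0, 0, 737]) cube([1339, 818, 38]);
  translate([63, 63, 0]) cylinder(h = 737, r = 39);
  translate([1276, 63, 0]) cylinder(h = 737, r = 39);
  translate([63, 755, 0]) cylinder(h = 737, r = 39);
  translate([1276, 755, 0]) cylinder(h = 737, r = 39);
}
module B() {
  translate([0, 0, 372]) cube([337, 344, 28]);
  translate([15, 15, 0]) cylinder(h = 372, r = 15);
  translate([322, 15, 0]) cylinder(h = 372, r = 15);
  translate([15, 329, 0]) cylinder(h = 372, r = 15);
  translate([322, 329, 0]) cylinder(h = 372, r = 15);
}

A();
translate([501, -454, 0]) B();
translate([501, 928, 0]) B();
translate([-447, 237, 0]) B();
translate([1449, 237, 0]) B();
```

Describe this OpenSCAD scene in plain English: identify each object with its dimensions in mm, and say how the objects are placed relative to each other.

A is a table: top 1339 mm (x) × 818 mm (y), 38 mm thick, upper face at z = 775 mm, on four round legs of 78 mm diameter, each leg's bounding box inset 24 mm from the nearest pair of top edges, running from z = 0 to the bottom of the top.

B is a simple wooden stool: a rectangular seat 337 mm (x) by 344 mm (y), 28 mm thick, top face at z = 400 mm, on four round legs, each 30 mm in diameter. The legs rest on z = 0, each leg's axis is inset half a diameter from the nearest pair of seat edges (so the leg's bounding box is flush with the corner).

Four stools sit around the table at the −y, +y, −x, +x sides.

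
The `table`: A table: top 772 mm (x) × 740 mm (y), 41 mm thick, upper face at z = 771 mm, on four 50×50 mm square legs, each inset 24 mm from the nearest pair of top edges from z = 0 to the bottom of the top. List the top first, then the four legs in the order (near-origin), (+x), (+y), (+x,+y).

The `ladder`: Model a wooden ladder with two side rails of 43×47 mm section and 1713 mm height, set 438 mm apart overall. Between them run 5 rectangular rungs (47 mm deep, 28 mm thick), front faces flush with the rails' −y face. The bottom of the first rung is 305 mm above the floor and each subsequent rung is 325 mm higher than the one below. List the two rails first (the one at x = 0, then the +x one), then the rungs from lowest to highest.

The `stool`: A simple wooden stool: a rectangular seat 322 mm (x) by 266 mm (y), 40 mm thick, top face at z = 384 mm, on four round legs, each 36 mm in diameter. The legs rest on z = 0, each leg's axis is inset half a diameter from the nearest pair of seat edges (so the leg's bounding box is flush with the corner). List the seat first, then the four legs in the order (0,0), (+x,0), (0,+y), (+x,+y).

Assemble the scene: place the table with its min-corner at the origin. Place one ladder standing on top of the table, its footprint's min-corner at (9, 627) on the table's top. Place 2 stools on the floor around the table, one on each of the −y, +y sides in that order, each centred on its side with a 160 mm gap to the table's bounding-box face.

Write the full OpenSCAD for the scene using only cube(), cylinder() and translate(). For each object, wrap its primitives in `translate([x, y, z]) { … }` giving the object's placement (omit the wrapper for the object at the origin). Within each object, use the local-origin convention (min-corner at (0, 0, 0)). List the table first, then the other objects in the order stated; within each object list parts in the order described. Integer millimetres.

translate([0, 0, 730]) cube([772, 740, 41]);
translate([24, 24, 0]) cube([50, 50, 730]);
translate([698, 24, 0]) cube([50, 50, 730]);
translate([24, 666, 0]) cube([50, 50, 730]);
translate([698, 666, 0]) cube([50, 50, 730]);
translate([9, 627, 771]) {
  cube([43, 47, 1713]);
  translate([395, 0, 0]) cube([43, 47, 1713]);
  translate([43, 0, 305]) cube([352, 47, 28]);
  translate([43, 0, 630]) cube([352, 47, 28]);
  translate([43, 0, 955]) cube([352, 47, 28]);
  translate([43, 0, 1280]) cube([352, 47, 28]);
  translate([43, 0, 1605]) cube([352, 47, 28]);
}
translate([225, -426, 0]) {
  translate([0, 0, 344]) cube([322, 266, 40]);
  translate([18, 18, 0]) cylinder(h = 344, r = 18);
  translate([304, 18, 0]) cylinder(h = 344, r = 18);
  translate([18, 248, 0]) cylinder(h = 344, r = 18);
  translate([304, 248, 0]) cylinder(h = 344, r = 18);
}
translate([225, 900, 0]) {
  translate([0, 0, 344]) cube([322, 266, 40]);
  translate([18, 18, 0]) cylinder(h = 344, r = 18);
  translate([304, 18, 0]) cylinder(h = 344, r = 18);
  translate([18, 248, 0]) cylinder(h = 344, r = 18);
  translate([304, 248, 0]) cylinder(h = 344, r = 18);
}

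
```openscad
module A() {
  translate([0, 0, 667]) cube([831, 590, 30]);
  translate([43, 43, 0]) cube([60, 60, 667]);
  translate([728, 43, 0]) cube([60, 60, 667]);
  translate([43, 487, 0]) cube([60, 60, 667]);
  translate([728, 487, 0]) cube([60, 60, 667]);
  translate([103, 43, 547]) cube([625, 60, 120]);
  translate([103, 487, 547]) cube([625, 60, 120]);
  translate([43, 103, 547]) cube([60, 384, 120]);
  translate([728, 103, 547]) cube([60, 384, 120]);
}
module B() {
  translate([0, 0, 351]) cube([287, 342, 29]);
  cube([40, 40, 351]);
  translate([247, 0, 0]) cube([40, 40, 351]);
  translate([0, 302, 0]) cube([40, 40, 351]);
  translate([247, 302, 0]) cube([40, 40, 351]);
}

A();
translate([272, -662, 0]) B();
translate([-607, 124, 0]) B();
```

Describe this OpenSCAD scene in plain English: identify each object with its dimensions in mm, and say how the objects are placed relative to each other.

A is a table with a 831×590 mm rectangular top, 30 mm thick, top surface at z = 697 mm, supported by four 60×60 mm square legs, each inset 43 mm from the nearest pair of top edges, running from the floor. Four apron rails, 60 mm thick and 120 mm tall, run between adjacent legs with their top edges flush with the underside of the top and their outer faces flush with the legs' outer faces.

B is a simple wooden stool: a rectangular seat 287 mm (x) by 342 mm (y), 29 mm thick, top face at z = 380 mm, on four square legs, each 40×40 mm in cross-section. The legs rest on z = 0, each flush with a corner of the seat.

Two stools sit around the table at the −y, −x sides.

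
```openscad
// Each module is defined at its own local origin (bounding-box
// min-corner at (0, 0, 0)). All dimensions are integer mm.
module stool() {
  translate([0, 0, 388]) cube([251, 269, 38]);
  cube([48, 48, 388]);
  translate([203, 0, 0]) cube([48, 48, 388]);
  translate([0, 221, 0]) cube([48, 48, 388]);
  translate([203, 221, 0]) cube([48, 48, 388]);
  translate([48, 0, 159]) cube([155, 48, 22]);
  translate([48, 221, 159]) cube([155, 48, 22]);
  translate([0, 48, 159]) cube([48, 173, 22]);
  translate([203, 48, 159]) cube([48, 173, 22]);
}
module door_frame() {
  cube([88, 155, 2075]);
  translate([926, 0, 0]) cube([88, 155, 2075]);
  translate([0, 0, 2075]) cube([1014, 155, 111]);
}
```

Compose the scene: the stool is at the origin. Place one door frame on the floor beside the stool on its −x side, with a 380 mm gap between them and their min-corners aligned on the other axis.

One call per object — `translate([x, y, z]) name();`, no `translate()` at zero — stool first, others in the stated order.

stool();
translate([-1394, 0, 0]) door_frame();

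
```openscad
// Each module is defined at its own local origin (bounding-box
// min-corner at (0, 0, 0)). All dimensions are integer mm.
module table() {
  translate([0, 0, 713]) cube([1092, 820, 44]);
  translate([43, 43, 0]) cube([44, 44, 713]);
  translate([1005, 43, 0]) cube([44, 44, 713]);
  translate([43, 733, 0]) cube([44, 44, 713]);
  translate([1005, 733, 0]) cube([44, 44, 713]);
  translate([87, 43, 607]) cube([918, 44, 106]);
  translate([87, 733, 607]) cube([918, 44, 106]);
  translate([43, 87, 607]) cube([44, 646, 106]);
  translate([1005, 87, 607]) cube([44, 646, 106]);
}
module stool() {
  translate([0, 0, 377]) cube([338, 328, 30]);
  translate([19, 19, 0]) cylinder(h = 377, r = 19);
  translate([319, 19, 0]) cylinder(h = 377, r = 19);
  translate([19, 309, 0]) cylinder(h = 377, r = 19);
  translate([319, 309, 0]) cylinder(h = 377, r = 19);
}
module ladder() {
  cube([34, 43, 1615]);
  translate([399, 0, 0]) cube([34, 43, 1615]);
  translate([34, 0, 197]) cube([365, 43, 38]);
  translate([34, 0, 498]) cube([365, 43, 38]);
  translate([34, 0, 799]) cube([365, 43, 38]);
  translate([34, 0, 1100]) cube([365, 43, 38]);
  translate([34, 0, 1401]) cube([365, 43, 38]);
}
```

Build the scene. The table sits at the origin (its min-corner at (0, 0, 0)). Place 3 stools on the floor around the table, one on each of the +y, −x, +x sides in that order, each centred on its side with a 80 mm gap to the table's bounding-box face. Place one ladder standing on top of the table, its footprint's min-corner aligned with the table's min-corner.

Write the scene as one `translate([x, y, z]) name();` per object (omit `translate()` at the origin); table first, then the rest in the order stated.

table();
translate([377, 900, 0]) stool();
translate([-418, 246, 0]) stool();
translate([1172, 246, 0]) stool();
translate([0, 0, 757]) ladder();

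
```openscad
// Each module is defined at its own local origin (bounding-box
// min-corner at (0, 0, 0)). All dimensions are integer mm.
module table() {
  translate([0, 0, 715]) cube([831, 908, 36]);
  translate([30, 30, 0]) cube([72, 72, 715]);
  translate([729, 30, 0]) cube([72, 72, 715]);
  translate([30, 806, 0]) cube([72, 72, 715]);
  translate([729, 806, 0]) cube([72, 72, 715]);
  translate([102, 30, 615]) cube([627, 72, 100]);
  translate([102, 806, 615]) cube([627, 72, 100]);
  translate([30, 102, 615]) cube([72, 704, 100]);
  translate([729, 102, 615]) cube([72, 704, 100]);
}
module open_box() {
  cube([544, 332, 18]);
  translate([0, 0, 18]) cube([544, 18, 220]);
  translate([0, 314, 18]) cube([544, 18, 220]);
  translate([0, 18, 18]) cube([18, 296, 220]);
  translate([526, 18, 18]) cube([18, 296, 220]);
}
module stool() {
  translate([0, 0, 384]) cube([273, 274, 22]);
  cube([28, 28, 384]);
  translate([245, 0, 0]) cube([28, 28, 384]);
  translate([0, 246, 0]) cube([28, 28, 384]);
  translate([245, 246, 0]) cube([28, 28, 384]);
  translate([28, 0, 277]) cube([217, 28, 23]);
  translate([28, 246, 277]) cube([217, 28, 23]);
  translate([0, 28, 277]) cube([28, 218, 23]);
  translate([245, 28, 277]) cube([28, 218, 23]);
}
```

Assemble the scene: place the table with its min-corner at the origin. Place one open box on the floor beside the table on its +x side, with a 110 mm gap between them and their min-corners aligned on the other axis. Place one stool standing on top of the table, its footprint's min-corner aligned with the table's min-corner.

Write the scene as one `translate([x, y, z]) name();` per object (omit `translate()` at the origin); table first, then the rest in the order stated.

table();
translate([941, 0, 0]) open_box();
translate([0, 0, 751]) stool();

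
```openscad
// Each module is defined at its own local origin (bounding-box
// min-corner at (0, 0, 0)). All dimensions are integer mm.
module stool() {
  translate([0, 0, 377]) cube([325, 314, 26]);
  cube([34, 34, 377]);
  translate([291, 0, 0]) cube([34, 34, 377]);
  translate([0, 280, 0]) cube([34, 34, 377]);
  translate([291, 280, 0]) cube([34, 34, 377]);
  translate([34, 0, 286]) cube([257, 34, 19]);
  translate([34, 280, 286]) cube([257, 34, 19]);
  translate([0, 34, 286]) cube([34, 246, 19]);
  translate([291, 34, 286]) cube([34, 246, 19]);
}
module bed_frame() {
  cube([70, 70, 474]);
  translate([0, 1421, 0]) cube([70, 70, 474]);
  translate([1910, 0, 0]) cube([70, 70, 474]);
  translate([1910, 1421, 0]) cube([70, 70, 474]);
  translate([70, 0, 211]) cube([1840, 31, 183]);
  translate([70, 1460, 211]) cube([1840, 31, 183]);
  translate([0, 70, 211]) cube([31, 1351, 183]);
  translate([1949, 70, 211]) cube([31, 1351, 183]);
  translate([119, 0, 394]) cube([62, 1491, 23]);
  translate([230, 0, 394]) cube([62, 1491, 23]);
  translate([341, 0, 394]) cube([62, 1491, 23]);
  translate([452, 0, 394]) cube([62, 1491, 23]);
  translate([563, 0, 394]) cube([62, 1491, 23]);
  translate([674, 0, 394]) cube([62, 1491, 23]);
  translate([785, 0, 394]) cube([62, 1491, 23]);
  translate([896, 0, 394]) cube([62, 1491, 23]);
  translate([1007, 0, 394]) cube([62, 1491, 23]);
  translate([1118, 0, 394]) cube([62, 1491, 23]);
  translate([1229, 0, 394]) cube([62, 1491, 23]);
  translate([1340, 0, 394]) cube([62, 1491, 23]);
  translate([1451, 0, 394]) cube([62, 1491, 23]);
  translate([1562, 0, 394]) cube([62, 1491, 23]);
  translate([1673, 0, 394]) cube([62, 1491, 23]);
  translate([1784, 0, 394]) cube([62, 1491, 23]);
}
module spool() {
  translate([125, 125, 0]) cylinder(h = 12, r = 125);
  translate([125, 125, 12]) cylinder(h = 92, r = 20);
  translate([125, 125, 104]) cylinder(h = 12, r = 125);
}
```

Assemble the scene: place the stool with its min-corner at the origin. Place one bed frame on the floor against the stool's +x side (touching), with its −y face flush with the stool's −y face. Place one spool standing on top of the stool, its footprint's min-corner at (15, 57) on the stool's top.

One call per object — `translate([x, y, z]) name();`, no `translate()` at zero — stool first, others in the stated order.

stool();
translate([325, 0, 0]) bed_frame();
translate([15, 57, 403]) spool();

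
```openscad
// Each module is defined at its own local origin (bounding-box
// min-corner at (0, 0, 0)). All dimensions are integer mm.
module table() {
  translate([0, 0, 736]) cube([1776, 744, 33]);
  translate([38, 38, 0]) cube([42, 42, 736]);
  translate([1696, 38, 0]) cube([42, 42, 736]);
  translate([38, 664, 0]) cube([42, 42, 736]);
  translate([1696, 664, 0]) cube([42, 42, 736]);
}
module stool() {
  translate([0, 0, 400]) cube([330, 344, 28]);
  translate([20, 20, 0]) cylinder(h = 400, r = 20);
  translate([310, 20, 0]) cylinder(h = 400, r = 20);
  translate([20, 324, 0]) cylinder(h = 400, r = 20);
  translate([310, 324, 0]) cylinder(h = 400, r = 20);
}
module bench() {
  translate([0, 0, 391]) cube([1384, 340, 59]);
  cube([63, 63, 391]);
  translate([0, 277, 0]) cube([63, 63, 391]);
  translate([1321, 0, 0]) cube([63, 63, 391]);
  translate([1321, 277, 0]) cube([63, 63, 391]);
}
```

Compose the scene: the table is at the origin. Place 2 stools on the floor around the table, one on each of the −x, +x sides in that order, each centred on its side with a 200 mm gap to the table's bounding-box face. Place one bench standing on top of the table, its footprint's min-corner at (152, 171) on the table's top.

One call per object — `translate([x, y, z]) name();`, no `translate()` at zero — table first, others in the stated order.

table();
translate([-530, 200, 0]) stool();
translate([1976, 200, 0]) stool();
translate([152, 171, 769]) bench();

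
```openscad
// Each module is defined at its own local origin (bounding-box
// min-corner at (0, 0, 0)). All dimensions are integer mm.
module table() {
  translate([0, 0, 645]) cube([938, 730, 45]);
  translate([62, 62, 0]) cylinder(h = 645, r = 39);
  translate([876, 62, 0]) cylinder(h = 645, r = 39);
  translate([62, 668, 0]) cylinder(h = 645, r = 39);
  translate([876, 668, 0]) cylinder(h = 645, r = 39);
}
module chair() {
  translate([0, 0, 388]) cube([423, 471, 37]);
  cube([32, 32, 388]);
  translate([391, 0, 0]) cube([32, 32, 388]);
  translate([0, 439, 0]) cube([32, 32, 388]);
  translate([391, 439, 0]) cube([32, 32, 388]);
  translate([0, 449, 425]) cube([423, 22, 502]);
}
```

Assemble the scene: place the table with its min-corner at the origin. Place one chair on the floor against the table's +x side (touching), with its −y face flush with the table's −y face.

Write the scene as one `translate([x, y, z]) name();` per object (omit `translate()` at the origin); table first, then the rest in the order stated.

table();
translate([938, 0, 0]) chair();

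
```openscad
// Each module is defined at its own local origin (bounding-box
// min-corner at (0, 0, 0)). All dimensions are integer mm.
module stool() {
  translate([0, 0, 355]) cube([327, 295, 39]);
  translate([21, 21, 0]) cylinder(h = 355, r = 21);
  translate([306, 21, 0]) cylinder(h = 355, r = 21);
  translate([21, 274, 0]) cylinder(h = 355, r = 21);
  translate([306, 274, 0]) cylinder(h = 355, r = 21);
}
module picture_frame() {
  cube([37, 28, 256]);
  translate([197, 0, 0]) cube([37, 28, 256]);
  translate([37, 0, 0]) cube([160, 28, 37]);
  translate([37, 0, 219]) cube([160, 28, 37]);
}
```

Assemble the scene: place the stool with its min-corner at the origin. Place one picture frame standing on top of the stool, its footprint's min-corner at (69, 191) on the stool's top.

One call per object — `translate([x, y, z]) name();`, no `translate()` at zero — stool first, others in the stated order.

stool();
translate([69, 191, 394]) picture_frame();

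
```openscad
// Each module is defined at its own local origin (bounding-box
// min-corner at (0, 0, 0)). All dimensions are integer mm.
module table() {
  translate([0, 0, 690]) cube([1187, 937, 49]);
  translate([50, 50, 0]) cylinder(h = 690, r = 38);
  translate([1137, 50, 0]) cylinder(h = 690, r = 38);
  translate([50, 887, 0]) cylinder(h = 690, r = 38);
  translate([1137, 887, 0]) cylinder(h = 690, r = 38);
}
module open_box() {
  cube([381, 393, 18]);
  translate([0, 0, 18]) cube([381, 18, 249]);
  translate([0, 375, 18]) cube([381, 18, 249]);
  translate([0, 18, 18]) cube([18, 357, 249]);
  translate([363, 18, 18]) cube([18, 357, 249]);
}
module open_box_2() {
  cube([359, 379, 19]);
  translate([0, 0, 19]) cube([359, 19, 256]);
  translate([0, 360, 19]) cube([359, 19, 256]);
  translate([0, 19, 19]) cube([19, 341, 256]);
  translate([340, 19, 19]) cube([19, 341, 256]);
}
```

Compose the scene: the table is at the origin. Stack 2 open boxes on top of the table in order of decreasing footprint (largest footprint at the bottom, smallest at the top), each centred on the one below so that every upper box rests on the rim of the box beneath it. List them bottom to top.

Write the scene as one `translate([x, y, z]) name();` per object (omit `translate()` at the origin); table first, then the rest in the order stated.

table();
translate([403, 272, 739]) open_box();
translate([414, 279, 1006]) open_box_2();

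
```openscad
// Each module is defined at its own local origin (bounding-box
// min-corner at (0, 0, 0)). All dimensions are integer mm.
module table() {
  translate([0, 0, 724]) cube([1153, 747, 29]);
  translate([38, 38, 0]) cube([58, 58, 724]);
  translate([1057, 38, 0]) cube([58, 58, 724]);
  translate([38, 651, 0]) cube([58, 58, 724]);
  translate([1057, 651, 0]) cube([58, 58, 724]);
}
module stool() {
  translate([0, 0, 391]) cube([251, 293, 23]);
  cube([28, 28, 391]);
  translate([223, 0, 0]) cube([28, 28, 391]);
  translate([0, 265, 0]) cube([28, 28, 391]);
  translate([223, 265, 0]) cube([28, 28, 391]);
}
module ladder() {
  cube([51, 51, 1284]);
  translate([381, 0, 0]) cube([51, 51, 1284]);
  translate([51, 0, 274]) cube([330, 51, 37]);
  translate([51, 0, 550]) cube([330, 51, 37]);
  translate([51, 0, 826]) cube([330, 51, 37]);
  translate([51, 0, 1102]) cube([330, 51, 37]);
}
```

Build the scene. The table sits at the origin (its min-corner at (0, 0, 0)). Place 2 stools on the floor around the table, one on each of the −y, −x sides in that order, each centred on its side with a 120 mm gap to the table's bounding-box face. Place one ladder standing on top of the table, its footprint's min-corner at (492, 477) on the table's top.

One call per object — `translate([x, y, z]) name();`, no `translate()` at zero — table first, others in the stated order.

table();
translate([451, -413, 0]) stool();
translate([-371, 227, 0]) stool();
translate([492, 477, 753]) ladder();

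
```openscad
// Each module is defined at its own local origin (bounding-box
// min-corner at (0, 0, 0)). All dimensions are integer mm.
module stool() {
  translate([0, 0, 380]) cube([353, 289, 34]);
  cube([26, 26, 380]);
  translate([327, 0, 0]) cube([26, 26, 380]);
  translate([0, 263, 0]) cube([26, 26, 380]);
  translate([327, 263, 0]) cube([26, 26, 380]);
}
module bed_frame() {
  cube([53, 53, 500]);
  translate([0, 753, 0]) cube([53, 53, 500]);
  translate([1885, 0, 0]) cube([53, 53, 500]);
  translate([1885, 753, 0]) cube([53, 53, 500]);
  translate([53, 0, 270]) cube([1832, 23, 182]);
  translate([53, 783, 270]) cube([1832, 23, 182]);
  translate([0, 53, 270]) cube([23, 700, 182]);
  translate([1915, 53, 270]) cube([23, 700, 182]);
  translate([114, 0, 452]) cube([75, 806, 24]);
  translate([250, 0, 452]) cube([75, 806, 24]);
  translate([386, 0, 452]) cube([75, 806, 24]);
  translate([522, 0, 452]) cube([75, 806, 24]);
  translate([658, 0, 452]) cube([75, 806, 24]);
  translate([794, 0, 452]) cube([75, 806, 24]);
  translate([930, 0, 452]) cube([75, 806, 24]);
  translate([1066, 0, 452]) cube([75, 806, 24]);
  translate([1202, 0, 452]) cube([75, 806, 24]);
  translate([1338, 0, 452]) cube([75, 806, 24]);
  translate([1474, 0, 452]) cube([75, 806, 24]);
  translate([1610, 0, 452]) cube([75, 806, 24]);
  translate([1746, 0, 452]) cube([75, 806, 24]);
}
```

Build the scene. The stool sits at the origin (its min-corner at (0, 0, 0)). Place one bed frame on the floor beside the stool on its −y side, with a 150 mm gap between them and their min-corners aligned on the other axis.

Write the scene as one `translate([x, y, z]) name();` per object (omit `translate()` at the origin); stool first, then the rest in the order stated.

stool();
translate([0, -956, 0]) bed_frame();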